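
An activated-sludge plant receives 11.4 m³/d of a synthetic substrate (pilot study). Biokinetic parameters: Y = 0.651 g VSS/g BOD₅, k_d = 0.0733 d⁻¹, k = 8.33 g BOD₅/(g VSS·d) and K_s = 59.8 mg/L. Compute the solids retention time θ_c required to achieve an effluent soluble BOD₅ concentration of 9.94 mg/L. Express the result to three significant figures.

Specific growth rate at S = 9.94 mg/L: μ = YkS/(K_s+S) = 0.651·8.33·9.94/(59.8+9.94) = 0.7729 d⁻¹.
Then 1/θ_c = μ − k_d = 0.7729 − 0.0733 = 0.6996 d⁻¹, giving θ_c = 1.429 d.

θ_c ≈ 1.43 d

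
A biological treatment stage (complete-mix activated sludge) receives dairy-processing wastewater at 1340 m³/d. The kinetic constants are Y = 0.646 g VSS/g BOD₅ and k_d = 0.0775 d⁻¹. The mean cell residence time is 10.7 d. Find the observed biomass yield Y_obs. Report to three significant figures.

Y_obs ≈ 0.353 g VSS/g BOD₅

Observed yield with endogenous decay: Y_obs = Y / (1 + k_d·θ_c) = 0.646 / (1 + 0.0775 × 10.7) = 0.646 / 1.829 = 0.3532 g VSS/g BOD₅.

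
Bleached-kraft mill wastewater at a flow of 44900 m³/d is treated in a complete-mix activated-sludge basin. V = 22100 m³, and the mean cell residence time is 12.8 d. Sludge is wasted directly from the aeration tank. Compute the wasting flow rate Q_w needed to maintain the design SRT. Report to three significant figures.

With mixed-liquor wasting, θ_c = V/Q_w, so Q_w = V/θ_c = 22100/12.8 = 1727 m³/d.

Q_w ≈ 1730 m³/d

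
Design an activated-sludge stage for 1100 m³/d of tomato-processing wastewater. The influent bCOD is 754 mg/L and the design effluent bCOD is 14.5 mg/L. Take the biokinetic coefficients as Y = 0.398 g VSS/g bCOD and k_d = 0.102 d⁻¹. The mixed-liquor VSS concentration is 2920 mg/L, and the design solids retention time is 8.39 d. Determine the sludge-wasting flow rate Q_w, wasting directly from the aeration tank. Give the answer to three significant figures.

Steady-state biomass mass balance: V·X·(1 + k_d·θ_c) = Y·Q·(S₀ − S)·θ_c, so V = 0.398 × 1100 × (754 − 14.5) × 8.39 / [2920 × (1 + 0.102 × 8.39)] = 2.72×10^6 / 5419 = 501.3 m³.
With mixed-liquor wasting, θ_c = V/Q_w, so Q_w = V/θ_c = 501.3/8.39 = 59.75 m³/d.

Q_w ≈ 59.7 m³/d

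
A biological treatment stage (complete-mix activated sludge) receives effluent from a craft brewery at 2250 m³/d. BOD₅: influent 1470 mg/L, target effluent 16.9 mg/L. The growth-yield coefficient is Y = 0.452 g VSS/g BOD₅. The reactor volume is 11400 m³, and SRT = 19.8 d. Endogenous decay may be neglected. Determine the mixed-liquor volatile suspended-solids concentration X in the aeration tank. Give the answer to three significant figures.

Without decay, X = Y Q (S₀−S) θ_c / V = 0.452 × 2250 × (1470 − 16.9) × 19.8 / 11400 = 2567 mg/L.

X ≈ 2570 mg/L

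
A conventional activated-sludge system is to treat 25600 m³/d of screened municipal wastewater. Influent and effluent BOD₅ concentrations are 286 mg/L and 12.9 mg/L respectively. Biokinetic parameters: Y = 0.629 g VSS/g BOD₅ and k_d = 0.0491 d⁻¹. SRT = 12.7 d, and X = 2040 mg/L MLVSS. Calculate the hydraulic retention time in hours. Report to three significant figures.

τ ≈ 15.8 h

From the SRT design equation V = Y Q (S₀−S) θ_c / [X (1 + k_d θ_c)] = 0.629 × 25600 × (286 − 12.9) × 12.7 / [2040 × (1 + 0.0491 × 12.7)] = 5.58×10^7 / 3312 = 16862 m³.
Hydraulic retention time τ = V/Q = 16862 / 25600 = 0.6587 d = 15.81 h.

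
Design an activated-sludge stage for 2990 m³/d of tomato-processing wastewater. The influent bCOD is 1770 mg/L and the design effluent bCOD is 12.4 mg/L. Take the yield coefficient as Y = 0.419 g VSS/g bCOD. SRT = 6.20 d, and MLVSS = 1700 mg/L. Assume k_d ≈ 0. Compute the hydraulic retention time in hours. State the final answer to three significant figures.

τ ≈ 64.5 h

V·X = Y·Q·ΔS·θ_c gives V = 0.419 × 2990 × (1770 − 12.4) × 6.20 / 1700 = 8031 m³.
Hydraulic retention time τ = V/Q = 8031 / 2990 = 2.686 d = 64.46 h.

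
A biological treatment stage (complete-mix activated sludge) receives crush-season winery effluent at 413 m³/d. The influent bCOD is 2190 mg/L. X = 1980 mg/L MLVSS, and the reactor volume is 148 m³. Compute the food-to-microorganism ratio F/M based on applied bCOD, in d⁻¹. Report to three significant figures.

F/M ≈ 3.09 d⁻¹

F/M = Q·S₀ / (V·X) = 413 × 2190 / (148.0 × 1980) = 3.087 g bCOD·(g VSS·d)⁻¹.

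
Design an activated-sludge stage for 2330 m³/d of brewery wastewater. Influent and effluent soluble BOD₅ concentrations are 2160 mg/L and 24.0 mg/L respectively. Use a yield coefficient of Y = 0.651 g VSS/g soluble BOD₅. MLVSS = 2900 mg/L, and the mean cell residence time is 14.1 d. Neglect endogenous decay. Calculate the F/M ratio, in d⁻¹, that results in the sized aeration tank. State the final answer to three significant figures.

F/M ≈ 0.110 d⁻¹

With k_d = 0 the design equation reduces to V = Y Q (S₀−S) θ_c / X = 0.651 × 2330 × (2160 − 24.0) × 14.1 / 2900 = 15753 m³.
Food-to-microorganism ratio F/M = Q S₀ / (V X) = 2330 × 2160 / (15753 × 2900) = 0.1102 d⁻¹.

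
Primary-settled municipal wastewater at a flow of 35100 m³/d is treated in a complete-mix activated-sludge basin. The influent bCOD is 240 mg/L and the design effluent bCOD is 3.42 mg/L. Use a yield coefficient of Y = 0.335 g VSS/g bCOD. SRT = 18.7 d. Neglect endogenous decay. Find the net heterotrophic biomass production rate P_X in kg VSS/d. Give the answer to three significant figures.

P_X ≈ 2780 kg VSS/d

With endogenous decay neglected, the observed yield equals the true yield: Y_obs = Y = 0.335 g VSS/g bCOD.
Mass of bCOD removed per day: Q(S₀ − S) = 35100 × 236.6 g/m³ = 8304 kg/d.
Biomass produced: P_X = Y_obs·Q·ΔS = 0.3350 × 8304 ≈ 2782 kg VSS/d.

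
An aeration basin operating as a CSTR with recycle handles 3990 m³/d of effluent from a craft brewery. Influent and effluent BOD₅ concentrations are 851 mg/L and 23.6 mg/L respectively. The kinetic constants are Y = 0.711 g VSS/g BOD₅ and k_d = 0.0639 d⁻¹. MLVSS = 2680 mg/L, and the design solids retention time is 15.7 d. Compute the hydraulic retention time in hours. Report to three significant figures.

τ ≈ 41.3 h

From the SRT design equation V = Y Q (S₀−S) θ_c / [X (1 + k_d θ_c)] = 0.711 × 3990 × (851 − 23.6) × 15.7 / [2680 × (1 + 0.0639 × 15.7)] = 3.69×10^7 / 5369 = 6864 m³.
Hydraulic retention time τ = V/Q = 6864 / 3990 = 1.720 d = 41.29 h.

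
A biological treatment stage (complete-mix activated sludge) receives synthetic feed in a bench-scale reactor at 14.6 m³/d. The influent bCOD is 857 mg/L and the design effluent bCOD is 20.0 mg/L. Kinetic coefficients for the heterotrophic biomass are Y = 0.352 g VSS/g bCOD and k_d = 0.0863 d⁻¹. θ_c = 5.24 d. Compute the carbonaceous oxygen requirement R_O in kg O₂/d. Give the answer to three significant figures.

R_O ≈ 8.01 kg O₂/d

The observed yield is Y_obs = Y/(1 + k_d·θ_c) = 0.352 / (1 + 0.0863 × 5.24) = 0.352 / 1.452 = 0.2424 g VSS per g bCOD removed.
ΔS = 857 − 20.0 = 837.0 mg/L, so the substrate removal rate is 14.6 × 837.0/1000 = 12.22 kg bCOD/d.
Net sludge production P_X = 0.2424 × 12.22 = 2.962 kg VSS/d.
R_O = Q·ΔS − 1.42 P_X = 12.22 − 4.206 = 8.014 kg O₂/d.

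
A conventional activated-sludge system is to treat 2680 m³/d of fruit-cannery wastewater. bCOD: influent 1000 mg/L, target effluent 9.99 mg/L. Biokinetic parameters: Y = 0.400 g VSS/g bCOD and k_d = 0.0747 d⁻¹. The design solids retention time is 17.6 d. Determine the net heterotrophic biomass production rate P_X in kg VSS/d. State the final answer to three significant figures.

Observed yield with endogenous decay: Y_obs = Y / (1 + k_d·θ_c) = 0.400 / (1 + 0.0747 × 17.6) = 0.400 / 2.315 = 0.1728 g VSS/g bCOD.
Q·(S₀ − S) = 2680 × (1000 − 9.99) × 10⁻³ = 2653 kg/d removed.
So the net sludge growth is P_X = 0.1728 × 2653 = 458.5 kg VSS/d.

P_X ≈ 458 kg VSS/d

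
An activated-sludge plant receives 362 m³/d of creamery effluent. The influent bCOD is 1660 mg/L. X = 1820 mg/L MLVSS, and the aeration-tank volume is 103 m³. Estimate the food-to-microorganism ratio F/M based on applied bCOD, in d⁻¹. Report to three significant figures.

F/M ≈ 3.21 d⁻¹

Food-to-microorganism ratio F/M = Q S₀ / (V X) = 362 × 1660 / (103.0 × 1820) = 3.206 d⁻¹.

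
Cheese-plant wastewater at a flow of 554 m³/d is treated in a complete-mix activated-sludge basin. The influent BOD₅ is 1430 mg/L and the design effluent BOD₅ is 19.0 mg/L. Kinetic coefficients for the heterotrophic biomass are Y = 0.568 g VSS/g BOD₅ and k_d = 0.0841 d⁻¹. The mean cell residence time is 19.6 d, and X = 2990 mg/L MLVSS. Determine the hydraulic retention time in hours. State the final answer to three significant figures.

Rearranging the biomass balance for a CMAS with decay, V = Y·Q·ΔS·θ_c / [X·(1+k_d θ_c)] = 0.568 × 554 × (1430 − 19.0) × 19.6 / [2990 × (1 + 0.0841 × 19.6)] = 8.7×10^6 / 7919 = 1099 m³.
τ = V/Q = 1099/554 = 1.984 d, or 47.61 h.

τ ≈ 47.6 h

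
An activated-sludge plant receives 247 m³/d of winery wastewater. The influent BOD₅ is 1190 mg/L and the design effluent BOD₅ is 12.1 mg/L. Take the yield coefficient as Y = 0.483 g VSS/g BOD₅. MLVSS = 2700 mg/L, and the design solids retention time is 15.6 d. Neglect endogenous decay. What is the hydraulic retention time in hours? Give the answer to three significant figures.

τ ≈ 78.9 h

With k_d = 0 the design equation reduces to V = Y Q (S₀−S) θ_c / X = 0.483 × 247 × (1190 − 12.1) × 15.6 / 2700 = 811.9 m³.
Hydraulic retention time τ = V/Q = 811.9 / 247 = 3.287 d = 78.89 h.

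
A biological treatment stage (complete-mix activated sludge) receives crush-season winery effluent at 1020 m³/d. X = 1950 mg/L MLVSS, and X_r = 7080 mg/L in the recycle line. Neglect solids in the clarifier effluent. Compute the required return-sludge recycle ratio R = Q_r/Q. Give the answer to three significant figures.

R ≈ 0.380

R = Q_r/Q = X/(X_r − X) = 1950 / (7080 − 1950) = 0.3801.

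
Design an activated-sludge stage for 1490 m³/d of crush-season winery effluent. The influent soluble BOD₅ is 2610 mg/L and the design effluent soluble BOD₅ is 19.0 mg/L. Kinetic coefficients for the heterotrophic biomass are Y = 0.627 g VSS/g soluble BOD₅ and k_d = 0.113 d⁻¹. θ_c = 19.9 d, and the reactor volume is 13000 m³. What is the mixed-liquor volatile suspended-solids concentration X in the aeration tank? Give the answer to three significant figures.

X ≈ 1140 mg/L

From V·X·(1 + k_d·θ_c) = Y·Q·(S₀ − S)·θ_c: X = 0.627 × 1490 × (2610 − 19.0) × 19.9 / [13000 × (1 + 0.113 × 19.9)] = 1141 mg/L.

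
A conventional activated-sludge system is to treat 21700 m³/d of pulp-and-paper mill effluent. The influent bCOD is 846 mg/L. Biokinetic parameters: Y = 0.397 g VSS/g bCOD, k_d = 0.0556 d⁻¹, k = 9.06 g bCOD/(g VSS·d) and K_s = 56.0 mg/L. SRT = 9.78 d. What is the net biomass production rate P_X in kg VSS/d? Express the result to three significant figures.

P_X ≈ 4710 kg VSS/d

For a completely mixed reactor with recycle the Lawrence–McCarty relation gives S = K_s·(1 + k_d·θ_c) / [θ_c·(Y·k − k_d) − 1] = 56.0 × (1 + 0.0556 × 9.78) / [9.78 × (0.397 × 9.06 − 0.0556) − 1] = 86.45 / 33.63 = 2.570 mg/L.
Observed yield with endogenous decay: Y_obs = Y / (1 + k_d·θ_c) = 0.397 / (1 + 0.0556 × 9.78) = 0.397 / 1.544 = 0.2572 g VSS/g bCOD.
Substrate removed = Q·(S₀ − S) = 21700 m³/d × (846 − 2.57) g/m³ = 1.83×10^7 g/d = 18302 kg/d.
So the net sludge growth is P_X = 0.2572 × 18302 = 4707 kg VSS/d.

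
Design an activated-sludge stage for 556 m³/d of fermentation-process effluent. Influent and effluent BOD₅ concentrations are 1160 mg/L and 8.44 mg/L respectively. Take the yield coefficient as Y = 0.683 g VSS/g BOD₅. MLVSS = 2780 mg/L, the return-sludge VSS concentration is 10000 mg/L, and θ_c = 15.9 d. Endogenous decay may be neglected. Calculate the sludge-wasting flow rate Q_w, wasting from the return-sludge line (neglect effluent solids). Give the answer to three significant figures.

V·X = Y·Q·ΔS·θ_c gives V = 0.683 × 556 × (1160 − 8.44) × 15.9 / 2780 = 2501 m³.
Wasting from the return line (neglecting effluent solids): Q_w = V·X / (θ_c·X_r) = 2501 × 2780 / (15.9 × 10000) = 43.73 m³/d.

Q_w ≈ 43.7 m³/d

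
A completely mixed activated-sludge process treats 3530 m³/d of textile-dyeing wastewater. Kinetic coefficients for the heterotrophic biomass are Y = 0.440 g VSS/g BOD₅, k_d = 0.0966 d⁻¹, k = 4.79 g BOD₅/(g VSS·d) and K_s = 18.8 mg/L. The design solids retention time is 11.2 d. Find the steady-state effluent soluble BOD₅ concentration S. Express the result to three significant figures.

S ≈ 1.82 mg/L

Effluent substrate depends only on kinetics and SRT: S = K_s(1 + k_d θ_c) / [θ_c(Yk − k_d) − 1] = 18.8 × (1 + 0.0966 × 11.2) / [11.2 × (0.440 × 4.79 − 0.0966) − 1] = 39.14 / 21.52 = 1.819 mg/L.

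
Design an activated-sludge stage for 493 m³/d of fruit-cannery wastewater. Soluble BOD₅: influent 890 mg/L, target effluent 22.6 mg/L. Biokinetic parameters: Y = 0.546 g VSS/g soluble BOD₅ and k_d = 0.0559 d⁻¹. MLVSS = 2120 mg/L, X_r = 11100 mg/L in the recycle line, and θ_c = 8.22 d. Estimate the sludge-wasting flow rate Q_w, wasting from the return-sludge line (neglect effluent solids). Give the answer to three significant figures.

Rearranging the biomass balance for a CMAS with decay, V = Y·Q·ΔS·θ_c / [X·(1+k_d θ_c)] = 0.546 × 493 × (890 − 22.6) × 8.22 / [2120 × (1 + 0.0559 × 8.22)] = 1.92×10^6 / 3094 = 620.3 m³.
Q_w = (V·X)/(θ_c X_r) = 620.3 × 2120 / (8.22 × 11100) = 14.41 m³/d.

Q_w ≈ 14.4 m³/d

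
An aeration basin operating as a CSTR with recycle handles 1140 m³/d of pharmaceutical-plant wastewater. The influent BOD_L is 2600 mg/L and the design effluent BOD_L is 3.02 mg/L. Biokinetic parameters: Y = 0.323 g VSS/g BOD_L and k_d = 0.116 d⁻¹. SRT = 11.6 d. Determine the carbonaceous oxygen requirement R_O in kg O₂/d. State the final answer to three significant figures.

Y_obs = Y / (1 + k_d θ_c) = 0.323 / (1 + 0.116 × 11.6) = 0.323 / 2.346 = 0.1377.
Mass of BOD_L removed per day: Q(S₀ − S) = 1140 × 2597 g/m³ = 2961 kg/d.
Net sludge production P_X = 0.1377 × 2961 = 407.7 kg VSS/d.
R_O = Q·(S₀ − S) − 1.42·P_X = 2961 − 1.42 × 407.7 = 2382 kg O₂/d.

R_O ≈ 2380 kg O₂/d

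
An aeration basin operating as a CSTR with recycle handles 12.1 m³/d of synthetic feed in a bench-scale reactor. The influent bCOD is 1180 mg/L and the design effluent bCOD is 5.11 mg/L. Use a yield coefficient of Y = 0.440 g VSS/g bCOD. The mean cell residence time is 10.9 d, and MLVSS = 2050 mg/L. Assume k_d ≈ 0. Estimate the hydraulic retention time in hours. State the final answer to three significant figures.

τ ≈ 66.0 h

V·X = Y·Q·ΔS·θ_c gives V = 0.440 × 12.1 × (1180 − 5.11) × 10.9 / 2050 = 33.26 m³.
Hydraulic retention time τ = V/Q = 33.26 / 12.1 = 2.749 d = 65.97 h.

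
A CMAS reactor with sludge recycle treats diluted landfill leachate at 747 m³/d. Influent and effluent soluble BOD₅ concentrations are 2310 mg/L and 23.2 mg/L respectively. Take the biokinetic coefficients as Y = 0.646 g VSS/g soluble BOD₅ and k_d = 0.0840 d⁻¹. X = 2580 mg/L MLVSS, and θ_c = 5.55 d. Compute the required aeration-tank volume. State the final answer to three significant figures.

Rearranging the biomass balance for a CMAS with decay, V = Y·Q·ΔS·θ_c / [X·(1+k_d θ_c)] = 0.646 × 747 × (2310 − 23.2) × 5.55 / [2580 × (1 + 0.0840 × 5.55)] = 6.12×10^6 / 3783 = 1619 m³.

V ≈ 1620 m³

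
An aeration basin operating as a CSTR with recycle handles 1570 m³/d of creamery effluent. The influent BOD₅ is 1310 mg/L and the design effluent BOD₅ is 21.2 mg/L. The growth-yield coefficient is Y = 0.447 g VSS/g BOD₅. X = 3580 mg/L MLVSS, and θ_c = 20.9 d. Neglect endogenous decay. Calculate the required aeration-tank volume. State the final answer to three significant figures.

With k_d = 0 the design equation reduces to V = Y Q (S₀−S) θ_c / X = 0.447 × 1570 × (1310 − 21.2) × 20.9 / 3580 = 5280 m³.

V ≈ 5280 m³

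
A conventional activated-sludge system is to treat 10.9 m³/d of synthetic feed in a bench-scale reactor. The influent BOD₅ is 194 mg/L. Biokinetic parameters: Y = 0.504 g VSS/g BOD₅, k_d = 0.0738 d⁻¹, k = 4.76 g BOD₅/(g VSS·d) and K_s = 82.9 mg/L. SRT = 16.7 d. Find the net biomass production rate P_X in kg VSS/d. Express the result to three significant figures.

P_X ≈ 0.465 kg VSS/d

Effluent substrate depends only on kinetics and SRT: S = K_s(1 + k_d θ_c) / [θ_c(Yk − k_d) − 1] = 82.9 × (1 + 0.0738 × 16.7) / [16.7 × (0.504 × 4.76 − 0.0738) − 1] = 185.1 / 37.83 = 4.892 mg/L.
Correct the yield for decay: Y_obs = Y/(1 + k_d θ_c) = 0.504 / (1 + 0.0738 × 16.7) = 0.504 / 2.232 = 0.2258.
Q·(S₀ − S) = 10.9 × (194 − 4.89) × 10⁻³ = 2.061 kg/d removed.
So the net sludge growth is P_X = 0.2258 × 2.061 = 0.4654 kg VSS/d.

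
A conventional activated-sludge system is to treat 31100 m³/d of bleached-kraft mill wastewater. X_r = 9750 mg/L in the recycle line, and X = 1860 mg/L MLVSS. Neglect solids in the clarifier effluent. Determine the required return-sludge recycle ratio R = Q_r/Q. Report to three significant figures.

Mass balance around the secondary clarifier (neglecting effluent solids): R = X / (X_r − X) = 1860 / (9750 − 1860) = 0.2357.

R ≈ 0.236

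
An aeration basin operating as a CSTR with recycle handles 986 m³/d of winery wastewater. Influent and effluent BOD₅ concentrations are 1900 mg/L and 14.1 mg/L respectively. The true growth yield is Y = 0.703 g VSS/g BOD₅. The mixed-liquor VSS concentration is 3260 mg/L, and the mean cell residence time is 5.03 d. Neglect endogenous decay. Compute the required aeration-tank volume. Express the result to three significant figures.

V ≈ 2020 m³

Biomass mass balance (decay neglected): V·X = Y·Q·(S₀ − S)·θ_c, so V = 0.703 × 986 × (1900 − 14.1) × 5.03 / 3260 = 2017 m³.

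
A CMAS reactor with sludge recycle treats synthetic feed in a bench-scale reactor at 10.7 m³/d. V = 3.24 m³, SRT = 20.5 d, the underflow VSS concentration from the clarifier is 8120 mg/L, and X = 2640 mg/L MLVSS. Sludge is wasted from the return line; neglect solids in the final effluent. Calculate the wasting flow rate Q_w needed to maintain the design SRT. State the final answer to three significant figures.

Wasting from the return line (neglecting effluent solids): Q_w = V·X / (θ_c·X_r) = 3.240 × 2640 / (20.5 × 8120) = 0.05139 m³/d.

Q_w ≈ 0.0514 m³/d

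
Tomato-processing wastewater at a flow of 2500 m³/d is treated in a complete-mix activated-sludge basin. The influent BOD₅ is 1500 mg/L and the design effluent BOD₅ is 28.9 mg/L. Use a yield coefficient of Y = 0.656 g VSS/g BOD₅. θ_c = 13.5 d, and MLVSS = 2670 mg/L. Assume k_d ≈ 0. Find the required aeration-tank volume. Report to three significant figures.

Biomass mass balance (decay neglected): V·X = Y·Q·(S₀ − S)·θ_c, so V = 0.656 × 2500 × (1500 − 28.9) × 13.5 / 2670 = 12199 m³.

V ≈ 12200 m³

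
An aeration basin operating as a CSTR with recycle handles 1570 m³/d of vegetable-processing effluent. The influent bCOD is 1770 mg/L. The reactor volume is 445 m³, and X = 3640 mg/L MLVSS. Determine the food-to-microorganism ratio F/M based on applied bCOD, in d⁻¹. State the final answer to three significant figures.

F/M ≈ 1.72 d⁻¹

F/M = Q·S₀ / (V·X) = 1570 × 1770 / (445.0 × 3640) = 1.716 g bCOD·(g VSS·d)⁻¹.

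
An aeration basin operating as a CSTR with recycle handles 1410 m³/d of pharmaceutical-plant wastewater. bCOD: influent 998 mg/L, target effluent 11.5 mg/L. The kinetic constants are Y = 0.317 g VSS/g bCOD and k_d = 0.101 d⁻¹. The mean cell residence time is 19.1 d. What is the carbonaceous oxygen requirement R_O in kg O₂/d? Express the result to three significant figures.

R_O ≈ 1180 kg O₂/d

Correct the yield for decay: Y_obs = Y/(1 + k_d θ_c) = 0.317 / (1 + 0.101 × 19.1) = 0.317 / 2.929 = 0.1082.
Q·(S₀ − S) = 1410 × (998 − 11.5) × 10⁻³ = 1391 kg/d removed.
Net sludge production P_X = 0.1082 × 1391 = 150.5 kg VSS/d.
Carbonaceous O₂ demand = substrate oxidised − cell-mass equivalent = 1391 − 1.42 × 150.5 = 1177 kg O₂/d.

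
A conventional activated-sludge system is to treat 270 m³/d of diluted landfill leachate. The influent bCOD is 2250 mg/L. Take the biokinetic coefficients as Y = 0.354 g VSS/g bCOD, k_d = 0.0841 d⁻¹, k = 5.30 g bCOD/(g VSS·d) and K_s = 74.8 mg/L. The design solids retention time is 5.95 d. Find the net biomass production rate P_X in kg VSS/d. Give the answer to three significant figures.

For a completely mixed reactor with recycle the Lawrence–McCarty relation gives S = K_s·(1 + k_d·θ_c) / [θ_c·(Y·k − k_d) − 1] = 74.8 × (1 + 0.0841 × 5.95) / [5.95 × (0.354 × 5.30 − 0.0841) − 1] = 112.2 / 9.663 = 11.61 mg/L.
The observed yield is Y_obs = Y/(1 + k_d·θ_c) = 0.354 / (1 + 0.0841 × 5.95) = 0.354 / 1.500 = 0.2359 g VSS per g bCOD removed.
Q·(S₀ − S) = 270 × (2250 − 11.6) × 10⁻³ = 604.4 kg/d removed.
P_X = Y_obs · Q(S₀ − S) = 0.2359 × 604.4 = 142.6 kg VSS/d.

P_X ≈ 143 kg VSS/d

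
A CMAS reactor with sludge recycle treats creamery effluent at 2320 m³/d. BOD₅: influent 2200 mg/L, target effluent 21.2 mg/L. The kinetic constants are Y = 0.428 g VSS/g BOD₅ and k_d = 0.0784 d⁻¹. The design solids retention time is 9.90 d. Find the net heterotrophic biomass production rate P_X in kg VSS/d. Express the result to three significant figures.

P_X ≈ 1220 kg VSS/d

The observed yield is Y_obs = Y/(1 + k_d·θ_c) = 0.428 / (1 + 0.0784 × 9.90) = 0.428 / 1.776 = 0.2410 g VSS per g BOD₅ removed.
Mass of BOD₅ removed per day: Q(S₀ − S) = 2320 × 2179 g/m³ = 5055 kg/d.
So the net sludge growth is P_X = 0.2410 × 5055 = 1218 kg VSS/d.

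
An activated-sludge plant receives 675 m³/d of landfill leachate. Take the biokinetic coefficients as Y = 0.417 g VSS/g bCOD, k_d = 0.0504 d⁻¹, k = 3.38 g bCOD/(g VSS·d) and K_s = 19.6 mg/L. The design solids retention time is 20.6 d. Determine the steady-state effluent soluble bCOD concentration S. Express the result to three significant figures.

Effluent substrate depends only on kinetics and SRT: S = K_s(1 + k_d θ_c) / [θ_c(Yk − k_d) − 1] = 19.6 × (1 + 0.0504 × 20.6) / [20.6 × (0.417 × 3.38 − 0.0504) − 1] = 39.95 / 27.00 = 1.480 mg/L.

S ≈ 1.48 mg/L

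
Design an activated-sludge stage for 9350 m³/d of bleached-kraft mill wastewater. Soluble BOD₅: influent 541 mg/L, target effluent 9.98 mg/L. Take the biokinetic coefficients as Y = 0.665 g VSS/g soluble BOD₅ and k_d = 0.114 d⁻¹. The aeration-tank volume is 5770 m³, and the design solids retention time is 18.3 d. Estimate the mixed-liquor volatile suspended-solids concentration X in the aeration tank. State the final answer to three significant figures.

Solving the biomass balance for X: X = Y Q (S₀−S) θ_c / [V (1+k_d θ_c)] = 0.665 × 9350 × (541 − 9.98) × 18.3 / [5770 × (1 + 0.114 × 18.3)] = 3393 mg/L.

X ≈ 3390 mg/L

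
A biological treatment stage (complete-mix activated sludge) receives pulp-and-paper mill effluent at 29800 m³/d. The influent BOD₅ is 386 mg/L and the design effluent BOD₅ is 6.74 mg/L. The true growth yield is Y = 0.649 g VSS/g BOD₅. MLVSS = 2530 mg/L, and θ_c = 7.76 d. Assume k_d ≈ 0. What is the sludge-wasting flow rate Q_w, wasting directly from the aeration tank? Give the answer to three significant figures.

V·X = Y·Q·ΔS·θ_c gives V = 0.649 × 29800 × (386 − 6.74) × 7.76 / 2530 = 22498 m³.
For wasting at MLVSS concentration, Q_w = V/θ_c = 22498/7.76 = 2899 m³/d.

Q_w ≈ 2900 m³/d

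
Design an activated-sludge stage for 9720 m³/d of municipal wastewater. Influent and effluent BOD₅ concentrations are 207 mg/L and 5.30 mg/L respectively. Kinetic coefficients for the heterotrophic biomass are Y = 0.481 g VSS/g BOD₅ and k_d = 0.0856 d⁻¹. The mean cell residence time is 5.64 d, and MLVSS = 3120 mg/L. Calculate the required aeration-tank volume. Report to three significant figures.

Steady-state biomass mass balance: V·X·(1 + k_d·θ_c) = Y·Q·(S₀ − S)·θ_c, so V = 0.481 × 9720 × (207 − 5.30) × 5.64 / [3120 × (1 + 0.0856 × 5.64)] = 5.32×10^6 / 4626 = 1150 m³.

V ≈ 1150 m³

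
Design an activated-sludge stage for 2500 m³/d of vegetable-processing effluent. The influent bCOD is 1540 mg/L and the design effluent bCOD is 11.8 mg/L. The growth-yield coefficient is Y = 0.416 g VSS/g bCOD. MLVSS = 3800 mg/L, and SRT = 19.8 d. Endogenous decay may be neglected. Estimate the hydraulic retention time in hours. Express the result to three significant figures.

V·X = Y·Q·ΔS·θ_c gives V = 0.416 × 2500 × (1540 − 11.8) × 19.8 / 3800 = 8281 m³.
HRT = V/Q = 8281 m³ / 2500 m³·d⁻¹ = 3.312 d × 24 = 79.50 h.

τ ≈ 79.5 h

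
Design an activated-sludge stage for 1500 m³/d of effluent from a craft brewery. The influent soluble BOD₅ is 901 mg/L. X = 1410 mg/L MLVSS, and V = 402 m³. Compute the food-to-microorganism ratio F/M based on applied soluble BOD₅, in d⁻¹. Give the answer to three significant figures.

F/M ≈ 2.38 d⁻¹

Food-to-microorganism ratio F/M = Q S₀ / (V X) = 1500 × 901 / (402.0 × 1410) = 2.384 d⁻¹.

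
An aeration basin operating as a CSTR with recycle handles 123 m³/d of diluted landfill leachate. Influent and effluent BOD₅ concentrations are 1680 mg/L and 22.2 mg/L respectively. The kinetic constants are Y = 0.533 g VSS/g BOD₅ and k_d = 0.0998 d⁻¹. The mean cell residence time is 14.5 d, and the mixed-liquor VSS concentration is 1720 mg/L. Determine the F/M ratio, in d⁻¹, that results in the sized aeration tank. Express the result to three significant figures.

Rearranging the biomass balance for a CMAS with decay, V = Y·Q·ΔS·θ_c / [X·(1+k_d θ_c)] = 0.533 × 123 × (1680 − 22.2) × 14.5 / [1720 × (1 + 0.0998 × 14.5)] = 1.58×10^6 / 4209 = 374.4 m³.
Food-to-microorganism ratio F/M = Q S₀ / (V X) = 123 × 1680 / (374.4 × 1720) = 0.3209 d⁻¹.

F/M ≈ 0.321 d⁻¹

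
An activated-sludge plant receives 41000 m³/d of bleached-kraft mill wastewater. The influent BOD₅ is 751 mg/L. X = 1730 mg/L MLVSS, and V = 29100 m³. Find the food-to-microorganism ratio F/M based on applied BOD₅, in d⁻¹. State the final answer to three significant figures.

F/M = Q·S₀ / (V·X) = 41000 × 751 / (29100 × 1730) = 0.6116 g BOD₅·(g VSS·d)⁻¹.

F/M ≈ 0.612 d⁻¹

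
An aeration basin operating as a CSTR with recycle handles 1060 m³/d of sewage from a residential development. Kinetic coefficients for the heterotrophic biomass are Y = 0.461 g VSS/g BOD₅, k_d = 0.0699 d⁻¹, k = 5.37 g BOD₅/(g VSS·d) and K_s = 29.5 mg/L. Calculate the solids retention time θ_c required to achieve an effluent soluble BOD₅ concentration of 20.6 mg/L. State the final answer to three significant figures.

From 1/θ_c = Y·k·S/(K_s + S) − k_d: Y·k·S/(K_s+S) = 0.461 × 5.37 × 20.6 / (29.5 + 20.6) = 1.018 d⁻¹.
Then 1/θ_c = μ − k_d = 1.018 − 0.0699 = 0.9480 d⁻¹, giving θ_c = 1.055 d.

θ_c ≈ 1.05 d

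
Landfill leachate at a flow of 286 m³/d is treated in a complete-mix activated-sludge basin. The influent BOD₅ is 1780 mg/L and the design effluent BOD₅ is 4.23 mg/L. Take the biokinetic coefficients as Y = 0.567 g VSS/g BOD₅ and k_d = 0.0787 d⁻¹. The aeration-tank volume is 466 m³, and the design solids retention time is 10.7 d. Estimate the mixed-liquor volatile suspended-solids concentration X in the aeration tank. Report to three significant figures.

X ≈ 3590 mg/L

From V·X·(1 + k_d·θ_c) = Y·Q·(S₀ − S)·θ_c: X = 0.567 × 286 × (1780 − 4.23) × 10.7 / [466 × (1 + 0.0787 × 10.7)] = 3589 mg/L.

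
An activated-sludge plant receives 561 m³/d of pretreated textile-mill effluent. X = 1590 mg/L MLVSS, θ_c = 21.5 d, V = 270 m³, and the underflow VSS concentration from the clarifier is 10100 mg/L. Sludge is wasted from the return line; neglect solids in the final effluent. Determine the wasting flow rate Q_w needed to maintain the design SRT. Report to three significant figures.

Wasting from the return line (neglecting effluent solids): Q_w = V·X / (θ_c·X_r) = 270.0 × 1590 / (21.5 × 10100) = 1.977 m³/d.

Q_w ≈ 1.98 m³/d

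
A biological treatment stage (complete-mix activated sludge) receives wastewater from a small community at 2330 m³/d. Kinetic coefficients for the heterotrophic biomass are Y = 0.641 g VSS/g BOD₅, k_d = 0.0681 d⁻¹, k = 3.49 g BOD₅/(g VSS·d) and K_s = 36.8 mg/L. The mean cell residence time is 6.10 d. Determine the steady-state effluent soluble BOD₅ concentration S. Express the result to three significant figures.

S ≈ 4.26 mg/L

Effluent substrate depends only on kinetics and SRT: S = K_s(1 + k_d θ_c) / [θ_c(Yk − k_d) − 1] = 36.8 × (1 + 0.0681 × 6.10) / [6.10 × (0.641 × 3.49 − 0.0681) − 1] = 52.09 / 12.23 = 4.259 mg/L.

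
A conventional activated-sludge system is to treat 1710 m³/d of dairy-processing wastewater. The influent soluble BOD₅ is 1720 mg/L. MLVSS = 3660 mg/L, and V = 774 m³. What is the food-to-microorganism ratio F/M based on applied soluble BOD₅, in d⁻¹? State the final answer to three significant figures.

F/M = applied load / biomass = Q·S₀/(V·X) = 1710 × 1720 / (774.0 × 3660) = 1.038 d⁻¹.

F/M ≈ 1.04 d⁻¹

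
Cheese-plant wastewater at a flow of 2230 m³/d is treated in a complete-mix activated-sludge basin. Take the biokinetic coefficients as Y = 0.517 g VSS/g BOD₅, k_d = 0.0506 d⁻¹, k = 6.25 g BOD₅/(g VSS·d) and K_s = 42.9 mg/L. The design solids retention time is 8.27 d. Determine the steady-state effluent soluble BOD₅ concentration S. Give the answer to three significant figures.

S ≈ 2.40 mg/L

Effluent substrate depends only on kinetics and SRT: S = K_s(1 + k_d θ_c) / [θ_c(Yk − k_d) − 1] = 42.9 × (1 + 0.0506 × 8.27) / [8.27 × (0.517 × 6.25 − 0.0506) − 1] = 60.85 / 25.30 = 2.405 mg/L.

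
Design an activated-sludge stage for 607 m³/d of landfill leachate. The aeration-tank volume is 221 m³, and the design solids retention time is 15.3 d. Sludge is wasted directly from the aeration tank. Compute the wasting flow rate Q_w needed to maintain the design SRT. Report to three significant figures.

Q_w ≈ 14.4 m³/d

Wasting from the aeration tank: Q_w = V / θ_c = 221.0 / 15.3 = 14.44 m³/d.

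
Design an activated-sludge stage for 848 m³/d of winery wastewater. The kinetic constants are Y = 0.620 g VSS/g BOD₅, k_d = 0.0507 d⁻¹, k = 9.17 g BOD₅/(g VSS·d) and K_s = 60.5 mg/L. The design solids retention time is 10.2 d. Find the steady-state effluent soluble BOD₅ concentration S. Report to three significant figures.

S ≈ 1.63 mg/L

For a completely mixed reactor with recycle the Lawrence–McCarty relation gives S = K_s·(1 + k_d·θ_c) / [θ_c·(Y·k − k_d) − 1] = 60.5 × (1 + 0.0507 × 10.2) / [10.2 × (0.620 × 9.17 − 0.0507) − 1] = 91.79 / 56.47 = 1.625 mg/L.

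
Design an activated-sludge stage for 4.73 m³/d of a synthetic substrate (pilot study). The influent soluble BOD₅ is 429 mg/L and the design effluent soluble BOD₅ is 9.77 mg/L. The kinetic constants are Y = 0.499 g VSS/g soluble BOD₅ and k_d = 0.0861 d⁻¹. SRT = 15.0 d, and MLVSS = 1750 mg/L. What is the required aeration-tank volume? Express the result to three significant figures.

From the SRT design equation V = Y Q (S₀−S) θ_c / [X (1 + k_d θ_c)] = 0.499 × 4.73 × (429 − 9.77) × 15.0 / [1750 × (1 + 0.0861 × 15.0)] = 1.48×10^4 / 4010 = 3.701 m³.

V ≈ 3.70 m³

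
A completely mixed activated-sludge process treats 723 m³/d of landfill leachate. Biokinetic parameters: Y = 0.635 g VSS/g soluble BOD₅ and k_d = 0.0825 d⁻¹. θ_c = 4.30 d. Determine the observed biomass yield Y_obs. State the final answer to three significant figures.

Y_obs ≈ 0.469 g VSS/g soluble BOD₅

The observed yield is Y_obs = Y/(1 + k_d·θ_c) = 0.635 / (1 + 0.0825 × 4.30) = 0.635 / 1.355 = 0.4687 g VSS per g soluble BOD₅ removed.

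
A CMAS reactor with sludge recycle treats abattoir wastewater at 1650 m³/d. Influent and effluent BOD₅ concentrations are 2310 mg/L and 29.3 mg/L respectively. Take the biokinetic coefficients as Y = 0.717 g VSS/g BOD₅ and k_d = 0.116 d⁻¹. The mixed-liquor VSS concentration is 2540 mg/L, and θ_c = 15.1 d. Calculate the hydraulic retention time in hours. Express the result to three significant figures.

τ ≈ 84.8 h

From the SRT design equation V = Y Q (S₀−S) θ_c / [X (1 + k_d θ_c)] = 0.717 × 1650 × (2310 − 29.3) × 15.1 / [2540 × (1 + 0.116 × 15.1)] = 4.07×10^7 / 6989 = 5829 m³.
HRT = V/Q = 5829 m³ / 1650 m³·d⁻¹ = 3.533 d × 24 = 84.79 h.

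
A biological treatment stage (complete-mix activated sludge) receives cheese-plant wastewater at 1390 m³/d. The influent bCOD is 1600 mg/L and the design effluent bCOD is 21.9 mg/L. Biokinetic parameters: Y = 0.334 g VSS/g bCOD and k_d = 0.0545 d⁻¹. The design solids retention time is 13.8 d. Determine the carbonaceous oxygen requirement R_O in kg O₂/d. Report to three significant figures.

Correct the yield for decay: Y_obs = Y/(1 + k_d θ_c) = 0.334 / (1 + 0.0545 × 13.8) = 0.334 / 1.752 = 0.1906.
Q·(S₀ − S) = 1390 × (1600 − 21.9) × 10⁻³ = 2194 kg/d removed.
Net sludge production P_X = 0.1906 × 2194 = 418.2 kg VSS/d.
R_O = Q·ΔS − 1.42 P_X = 2194 − 593.8 = 1600 kg O₂/d.

R_O ≈ 1600 kg O₂/d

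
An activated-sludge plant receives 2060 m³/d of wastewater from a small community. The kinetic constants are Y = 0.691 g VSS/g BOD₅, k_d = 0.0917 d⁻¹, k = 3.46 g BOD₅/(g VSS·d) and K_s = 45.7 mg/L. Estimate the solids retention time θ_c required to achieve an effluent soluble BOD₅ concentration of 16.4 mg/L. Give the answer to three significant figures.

θ_c ≈ 1.85 d

At the target effluent, Y k S/(K_s+S) = 0.691×3.46×16.4/62.10 = 0.6314 d⁻¹.
Then 1/θ_c = μ − k_d = 0.6314 − 0.0917 = 0.5397 d⁻¹, giving θ_c = 1.853 d.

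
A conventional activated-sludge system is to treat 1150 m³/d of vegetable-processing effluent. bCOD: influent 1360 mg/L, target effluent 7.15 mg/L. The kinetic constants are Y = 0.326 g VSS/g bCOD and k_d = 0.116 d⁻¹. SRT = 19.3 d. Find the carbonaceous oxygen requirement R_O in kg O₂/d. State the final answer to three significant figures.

The observed yield is Y_obs = Y/(1 + k_d·θ_c) = 0.326 / (1 + 0.116 × 19.3) = 0.326 / 3.239 = 0.1007 g VSS per g bCOD removed.
Mass of bCOD removed per day: Q(S₀ − S) = 1150 × 1353 g/m³ = 1556 kg/d.
Net sludge production P_X = 0.1007 × 1556 = 156.6 kg VSS/d.
Carbonaceous O₂ demand = substrate oxidised − cell-mass equivalent = 1556 − 1.42 × 156.6 = 1333 kg O₂/d.

R_O ≈ 1330 kg O₂/d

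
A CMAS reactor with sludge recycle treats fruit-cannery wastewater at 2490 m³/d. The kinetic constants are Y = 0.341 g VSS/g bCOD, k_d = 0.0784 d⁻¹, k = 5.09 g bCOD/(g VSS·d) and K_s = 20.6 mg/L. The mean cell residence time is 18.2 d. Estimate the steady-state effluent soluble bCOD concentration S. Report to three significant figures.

S ≈ 1.71 mg/L

Effluent substrate depends only on kinetics and SRT: S = K_s(1 + k_d θ_c) / [θ_c(Yk − k_d) − 1] = 20.6 × (1 + 0.0784 × 18.2) / [18.2 × (0.341 × 5.09 − 0.0784) − 1] = 49.99 / 29.16 = 1.714 mg/L.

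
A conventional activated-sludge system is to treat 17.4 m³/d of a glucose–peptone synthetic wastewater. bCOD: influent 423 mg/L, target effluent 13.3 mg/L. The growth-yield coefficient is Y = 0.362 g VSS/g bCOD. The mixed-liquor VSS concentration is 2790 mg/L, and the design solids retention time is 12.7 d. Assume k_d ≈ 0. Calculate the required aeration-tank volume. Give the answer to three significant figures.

V ≈ 11.7 m³

V·X = Y·Q·ΔS·θ_c gives V = 0.362 × 17.4 × (423 − 13.3) × 12.7 / 2790 = 11.75 m³.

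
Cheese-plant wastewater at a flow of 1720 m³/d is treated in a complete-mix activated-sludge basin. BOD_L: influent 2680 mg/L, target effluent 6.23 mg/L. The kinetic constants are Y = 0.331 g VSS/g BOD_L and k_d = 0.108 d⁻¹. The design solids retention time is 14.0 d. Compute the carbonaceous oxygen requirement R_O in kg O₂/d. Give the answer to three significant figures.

R_O ≈ 3740 kg O₂/d

Correct the yield for decay: Y_obs = Y/(1 + k_d θ_c) = 0.331 / (1 + 0.108 × 14.0) = 0.331 / 2.512 = 0.1318.
Q·(S₀ − S) = 1720 × (2680 − 6.23) × 10⁻³ = 4599 kg/d removed.
Net sludge production P_X = 0.1318 × 4599 = 606.0 kg VSS/d.
R_O = Q·ΔS − 1.42 P_X = 4599 − 860.5 = 3738 kg O₂/d.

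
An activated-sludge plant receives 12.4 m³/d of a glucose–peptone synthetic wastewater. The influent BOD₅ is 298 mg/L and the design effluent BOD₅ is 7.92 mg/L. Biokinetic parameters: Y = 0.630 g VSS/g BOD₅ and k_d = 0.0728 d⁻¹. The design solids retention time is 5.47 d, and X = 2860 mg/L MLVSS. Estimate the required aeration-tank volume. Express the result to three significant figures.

V ≈ 3.10 m³

Rearranging the biomass balance for a CMAS with decay, V = Y·Q·ΔS·θ_c / [X·(1+k_d θ_c)] = 0.630 × 12.4 × (298 − 7.92) × 5.47 / [2860 × (1 + 0.0728 × 5.47)] = 1.24×10^4 / 3999 = 3.100 m³.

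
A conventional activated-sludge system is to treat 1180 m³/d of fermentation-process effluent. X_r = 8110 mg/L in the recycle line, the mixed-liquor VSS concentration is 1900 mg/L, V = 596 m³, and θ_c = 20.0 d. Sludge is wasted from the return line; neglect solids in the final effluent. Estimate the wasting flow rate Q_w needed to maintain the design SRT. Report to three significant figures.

Q_w ≈ 6.98 m³/d

Q_w = (V·X)/(θ_c X_r) = 596.0 × 1900 / (20.0 × 8110) = 6.982 m³/d.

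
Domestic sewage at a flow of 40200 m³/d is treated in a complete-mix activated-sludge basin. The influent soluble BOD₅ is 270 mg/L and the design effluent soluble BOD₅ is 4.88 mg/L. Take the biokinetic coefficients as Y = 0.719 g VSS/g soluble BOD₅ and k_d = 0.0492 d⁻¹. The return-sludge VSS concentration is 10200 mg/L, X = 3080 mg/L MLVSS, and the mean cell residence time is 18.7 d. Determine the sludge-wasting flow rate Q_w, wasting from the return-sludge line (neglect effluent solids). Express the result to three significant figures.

Q_w ≈ 391 m³/d

Rearranging the biomass balance for a CMAS with decay, V = Y·Q·ΔS·θ_c / [X·(1+k_d θ_c)] = 0.719 × 40200 × (270 − 4.88) × 18.7 / [3080 × (1 + 0.0492 × 18.7)] = 1.43×10^8 / 5914 = 24231 m³.
Q_w = (V·X)/(θ_c X_r) = 24231 × 3080 / (18.7 × 10200) = 391.3 m³/d.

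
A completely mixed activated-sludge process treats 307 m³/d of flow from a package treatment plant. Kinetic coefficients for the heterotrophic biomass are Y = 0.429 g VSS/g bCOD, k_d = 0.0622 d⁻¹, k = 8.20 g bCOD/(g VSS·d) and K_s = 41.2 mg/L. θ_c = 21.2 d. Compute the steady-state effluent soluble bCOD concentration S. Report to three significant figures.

S ≈ 1.32 mg/L

Effluent substrate depends only on kinetics and SRT: S = K_s(1 + k_d θ_c) / [θ_c(Yk − k_d) − 1] = 41.2 × (1 + 0.0622 × 21.2) / [21.2 × (0.429 × 8.20 − 0.0622) − 1] = 95.53 / 72.26 = 1.322 mg/L.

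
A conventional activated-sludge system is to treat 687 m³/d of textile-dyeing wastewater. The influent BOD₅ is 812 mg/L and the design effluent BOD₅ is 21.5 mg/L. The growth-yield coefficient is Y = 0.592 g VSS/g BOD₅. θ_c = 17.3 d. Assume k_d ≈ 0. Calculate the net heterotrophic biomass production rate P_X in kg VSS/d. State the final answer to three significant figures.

P_X ≈ 321 kg VSS/d

With endogenous decay neglected, the observed yield equals the true yield: Y_obs = Y = 0.592 g VSS/g BOD₅.
ΔS = 812 − 21.5 = 790.5 mg/L, so the substrate removal rate is 687 × 790.5/1000 = 543.1 kg BOD₅/d.
P_X = Y_obs · Q(S₀ − S) = 0.5920 × 543.1 = 321.5 kg VSS/d.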